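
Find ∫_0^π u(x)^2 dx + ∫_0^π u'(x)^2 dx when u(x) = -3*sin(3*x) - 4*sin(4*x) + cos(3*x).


||u||_{H^1(0,π)}^2 = -640/7 + 186*π

u'(x) = -3*sin(3*x) - 9*cos(3*x) - 16*cos(4*x).
Expand u² and (u')² and integrate term by term on (0, π), using: for integers n ≥ 1, ∫_0^π sin²(nx) dx = ∫_0^π cos²(nx) dx = π/2; for n ≠ n', ∫_0^π sin(nx)sin(n'x) dx = ∫_0^π cos(nx)cos(n'x) dx = 0; and by product-to-sum, ∫_0^π sin(nx)cos(n'x) dx = ½∫_0^π [sin((n+n')x) + sin((n−n')x)] dx, which is 0 when n+n' is even and 2n/(n²−n'²) when n+n' is odd (it need not vanish on (0, π)).
  u² squared terms: (-4)²·∫sin(4x)² dx = 16·π/2 = 8*π;  (-3)²·∫sin(3x)² dx = 9·π/2 = 9*π/2;  (1)²·∫cos(3x)² dx = 1·π/2 = π/2.
  u² cross terms: 2·(-4)·(-3)·∫sin(4x)·sin(3x) dx = 24·(0) = 0;  2·(-4)·(1)·∫sin(4x)·cos(3x) dx = -8·(8/7) = -64/7;  2·(-3)·(1)·∫sin(3x)·cos(3x) dx = -6·(0) = 0.
  So ∫_0^π u² dx = 8*π + 9*π/2 + π/2 + 0 − 64/7 + 0 = -64/7 + 13*π.
  (u')² squared terms: (-16)²·∫cos(4x)² dx = 256·π/2 = 128*π;  (-9)²·∫cos(3x)² dx = 81·π/2 = 81*π/2;  (-3)²·∫sin(3x)² dx = 9·π/2 = 9*π/2.
  (u')² cross terms: 2·(-16)·(-9)·∫cos(4x)·cos(3x) dx = 288·(0) = 0;  2·(-16)·(-3)·∫cos(4x)·sin(3x) dx = 96·(-6/7) = -576/7;  2·(-9)·(-3)·∫cos(3x)·sin(3x) dx = 54·(0) = 0.
  So ∫_0^π (u')² dx = 128*π + 81*π/2 + 9*π/2 + 0 − 576/7 + 0 = -576/7 + 173*π.
||u||_{H^1}^2 = (-64/7 + 13*π) + (-576/7 + 173*π) = -640/7 + 186*π.


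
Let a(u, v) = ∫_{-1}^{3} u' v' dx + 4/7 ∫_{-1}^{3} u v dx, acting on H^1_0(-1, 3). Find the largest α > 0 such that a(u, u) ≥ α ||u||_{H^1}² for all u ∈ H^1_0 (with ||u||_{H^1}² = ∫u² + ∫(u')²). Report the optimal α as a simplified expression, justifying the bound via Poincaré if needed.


α = (64/7 + π^2)/(π^2 + 16)

Coercivity of a(·,·) on H^1_0(-1, 3) means a(u, u) ≥ α ||u||_{H^1}² for every u ∈ H^1_0.
The interval has length L = 4, and Poincaré/coercivity depend only on L. Here a(u, u) = ∫(u')² + (4/7)·∫u².
Here 0 < c = 4/7 < 1. The condition a(u,u) ≥ α||u||_{H^1}² reads (1−α)∫(u')² ≥ (α−c)∫u². Any admissible α is ≤ 1 (rapidly oscillating u have ∫u²/∫(u')² → 0), and α = 1 would force 0 ≥ (1−c)∫u², impossible since c < 1; so 1−α > 0. By the sharp Poincaré inequality on H^1_0 of an interval of length L, ∫(u')² ≥ (π/L)²∫u² with equality for the first sine mode sin(π(x−x₀)/L) (x₀ the left endpoint), so the inequality holds for all u iff (1−α)(π/L)² ≥ α − c, i.e. α ≤ ((π/L)² + c)/((π/L)² + 1) = (1 + c(L/π)²)/(1 + (L/π)²). With (π/L)² = π^2/16 and c = 4/7, the largest admissible constant is α = ((π/L)² + c)/((π/L)² + 1).
Simplifying, α = (64/7 + π^2)/(π^2 + 16).


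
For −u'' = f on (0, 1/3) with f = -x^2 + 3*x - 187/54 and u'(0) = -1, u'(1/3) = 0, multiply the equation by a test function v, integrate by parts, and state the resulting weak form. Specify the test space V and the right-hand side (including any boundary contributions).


V = H^1(0, 1/3) (v unrestricted at boundary; u is determined up to an additive constant); weak form: ∫_0^1/3 u'v' dx = ∫_0^1/3 (-x^2 + 3*x - 187/54) v dx + v(0) for all v ∈ V.

Multiply both sides by a test function v and integrate from 0 to 1/3:
  ∫_0^1/3 −u''(x) v(x) dx = ∫_0^1/3 f(x) v(x) dx.
Integrate the LHS by parts once:
  ∫_0^1/3 −u'' v dx = −[u'(x) v(x)]_0^1/3 + ∫_0^1/3 u'(x) v'(x) dx.
Thus ∫_0^1/3 u'(x) v'(x) dx = ∫_0^1/3 f(x) v(x) dx + [u'(x) v(x)]_0^1/3.
Choose V so that boundary terms are either known or forced to vanish.
u has inhomogeneous Neumann u'(0) = -1, u'(1/3) = 0. [u' v]_0^1/3 = (0)·v(1/3) − (-1)·v(0) = v(0). Take V = H^1(0, 1/3); boundary term becomes part of RHS.
Weak formulation: find u (satisfying any essential BC) such that ∫_0^1/3 u'(x) v'(x) dx = ∫_0^1/3 f v dx + v(0) for all v ∈ V (Neumann data are natural BCs: they enter the RHS as boundary terms).
Substituting f(x) = -x^2 + 3*x - 187/54, the right-hand side is ∫_0^1/3 (-x^2 + 3*x - 187/54) v dx + v(0).
Compatibility check (pure Neumann): taking v ≡ 1 ∈ V gives 0 = ∫_0^1/3 f dx + (0) − (-1), i.e. ∫_0^1/3 f dx must equal u'(0) − u'(1/3) = -1. Indeed ∫_0^1/3 (-x^2 + 3*x - 187/54) dx = -1, so the data are compatible. The solution is then unique only up to an additive constant (fix it e.g. by requiring ∫_0^1/3 u dx = 0).


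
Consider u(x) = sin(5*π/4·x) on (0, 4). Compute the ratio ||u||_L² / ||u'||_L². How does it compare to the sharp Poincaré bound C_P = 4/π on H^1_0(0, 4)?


||u||_L² / ||u'||_L² = 4/(5*π) < C_P = 4/π.

u(x) = sin(5*π/4·x), so u'(x) = 5*π*cos(5*π*x/4)/4.
Writing u(x) = A·sin(kπx/L) with A = 1 and k = 5, use ∫_0^L sin²(kπx/L) dx = L/2 and ∫_0^L cos²(kπx/L) dx = L/2.
u² = 1·sin²(5*π/4·x) and (u')² = 25*π^2/16·cos²(5*π/4·x), and each of sin², cos² integrates to L/2 = 2 over (0, 4).
∫_0^4 u² dx = 2, so ||u||_L² = sqrt(2).
∫_0^4 (u')² dx = 25*π^2/8, so ||u'||_L² = 5*sqrt(2)*π/4.
Ratio ||u||_L² / ||u'||_L² = 4/(5*π).
Sharp Poincaré constant on H^1_0(0, 4) is C_P = L/π = 4/π, achieved by sin(π/4·x).
This is the k = 5 harmonic; the ratio L/(kπ) is strictly less than C_P = L/π, consistent with the sharp inequality ||u||_L² ≤ C_P ||u'||_L².


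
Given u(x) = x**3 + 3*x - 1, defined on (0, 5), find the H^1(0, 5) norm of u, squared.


||u||_{H^1}^2 = 298525/14

The H^1 norm (squared) on an interval (0, L) is
  ||u||_{H^1}^2 = ∫_0^L u(x)^2 dx + ∫_0^L u'(x)^2 dx.
Compute u'(x) = 3*x**2 + 3.
Then u(x)^2 = x**6 + 6*x**4 - 2*x**3 + 9*x**2 - 6*x + 1 and u'(x)^2 = 9*x**4 + 18*x**2 + 9.
Integrate each monomial from 0 to 5 using ∫_0^5 c·x^n dx = c·5^(n+1)/(n+1):
  ∫_0^5 u(x)^2 dx = ∫_0^5 (x^6 + 6*x^4 - 2*x^3 + 9*x^2 - 6*x + 1) dx. Term by term:
    ∫_0^5 x^6 dx = 78125/7;  ∫_0^5 6*x^4 dx = 3750;  ∫_0^5 -2*x^3 dx = -625/2;
    ∫_0^5 9*x^2 dx = 375;  ∫_0^5 -6*x dx = -75;  ∫_0^5 1 dx = 5.
  Sum: 78125/7 + 3750 − 625/2 + 375 − 75 + 5 = 208645/14.
  ∫_0^5 u'(x)^2 dx = ∫_0^5 (9*x^4 + 18*x^2 + 9) dx. Term by term:
    ∫_0^5 9*x^4 dx = 5625;  ∫_0^5 18*x^2 dx = 750;  ∫_0^5 9 dx = 45.
  Sum: 5625 + 750 + 45 = 6420.
Adding: ||u||_{H^1}^2 = 208645/14 + 6420 = 298525/14.


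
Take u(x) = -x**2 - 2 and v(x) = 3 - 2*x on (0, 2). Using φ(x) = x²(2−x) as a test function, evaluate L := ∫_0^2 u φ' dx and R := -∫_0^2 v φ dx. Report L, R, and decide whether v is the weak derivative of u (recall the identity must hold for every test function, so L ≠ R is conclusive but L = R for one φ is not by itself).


LHS = 16/5, RHS = -4/5. No, v is not the weak derivative of u.

u(x) = -x**2 - 2, classical derivative u'(x) = -2*x.
φ(x) = x²(2−x), so φ'(x) = x*(4 - 3*x).
Note φ(0) = φ(2) = 0, so the boundary term u·φ vanishes.
LHS = ∫_0^2 u(x) φ'(x) dx = ∫_0^2 (3*x^4 - 4*x^3 + 6*x^2 - 8*x) dx. Term by term:
  ∫_0^2 3*x^4 dx = 96/5;  ∫_0^2 -4*x^3 dx = -16;  ∫_0^2 6*x^2 dx = 16;
  ∫_0^2 -8*x dx = -16.
Sum: 96/5 − 16 + 16 − 16 = 16/5.
So LHS = 16/5.
∫_0^2 v(x) φ(x) dx = ∫_0^2 (2*x^4 - 7*x^3 + 6*x^2) dx. Term by term:
  ∫_0^2 2*x^4 dx = 64/5;  ∫_0^2 -7*x^3 dx = -28;  ∫_0^2 6*x^2 dx = 16.
Sum: 64/5 − 28 + 16 = 4/5.
So RHS = -∫_0^2 v(x) φ(x) dx = -4/5.
LHS − RHS = 4 ≠ 0, so the identity fails.
(For a valid weak derivative the identity must hold for EVERY test function, in particular this one. The failure shows v is NOT the weak derivative of u.)
Correct weak derivative would be u'(x) = -2*x.


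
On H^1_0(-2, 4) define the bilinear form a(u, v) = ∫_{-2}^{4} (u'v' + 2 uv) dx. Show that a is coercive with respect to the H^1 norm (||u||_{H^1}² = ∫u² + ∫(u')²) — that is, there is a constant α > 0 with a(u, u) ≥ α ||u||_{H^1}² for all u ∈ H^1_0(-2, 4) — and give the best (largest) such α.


α = 1

Coercivity of a(·,·) on H^1_0(-2, 4) means a(u, u) ≥ α ||u||_{H^1}² for every u ∈ H^1_0.
The interval has length L = 6, and Poincaré/coercivity depend only on L. Here a(u, u) = ∫(u')² + (2)·∫u².
Here c = 2 ≥ 1, so a(u,u) = ∫(u')² + c∫u² ≥ ∫(u')² + ∫u² = ||u||_{H^1}², i.e. α = 1 works. No larger α is possible: a(u,u) ≥ α||u||_{H^1}² means (1−α)∫(u')² ≥ (α−c)∫u², and for the modes u_n = sin(nπ(x−x₀)/L) (x₀ the left endpoint) one has ∫u_n²/∫(u_n')² = (L/(nπ))² → 0, so a(u_n,u_n)/||u_n||_{H^1}² → 1. Hence the optimal constant is α = 1.
Therefore α = 1.


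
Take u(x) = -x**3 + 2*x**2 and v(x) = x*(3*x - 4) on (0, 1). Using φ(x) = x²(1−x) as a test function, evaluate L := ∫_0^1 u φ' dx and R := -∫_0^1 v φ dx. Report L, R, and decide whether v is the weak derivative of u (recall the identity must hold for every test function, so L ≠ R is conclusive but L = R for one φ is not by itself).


LHS = -1/10, RHS = 1/10. No, v is not the weak derivative of u.

u(x) = -x**3 + 2*x**2, classical derivative u'(x) = -3*x**2 + 4*x.
φ(x) = x²(1−x), so φ'(x) = x*(2 - 3*x).
Note φ(0) = φ(1) = 0, so the boundary term u·φ vanishes.
LHS = ∫_0^1 u(x) φ'(x) dx = ∫_0^1 (3*x^5 - 8*x^4 + 4*x^3) dx. Term by term:
  ∫_0^1 3*x^5 dx = 1/2;  ∫_0^1 -8*x^4 dx = -8/5;  ∫_0^1 4*x^3 dx = 1.
Sum: 1/2 − 8/5 + 1 = -1/10.
So LHS = -1/10.
∫_0^1 v(x) φ(x) dx = ∫_0^1 (-3*x^5 + 7*x^4 - 4*x^3) dx. Term by term:
  ∫_0^1 -3*x^5 dx = -1/2;  ∫_0^1 7*x^4 dx = 7/5;  ∫_0^1 -4*x^3 dx = -1.
Sum: -1/2 + 7/5 − 1 = -1/10.
So RHS = -∫_0^1 v(x) φ(x) dx = 1/10.
LHS − RHS = -1/5 ≠ 0, so the identity fails.
(For a valid weak derivative the identity must hold for EVERY test function, in particular this one. The failure shows v is NOT the weak derivative of u.)
Correct weak derivative would be u'(x) = -3*x**2 + 4*x.


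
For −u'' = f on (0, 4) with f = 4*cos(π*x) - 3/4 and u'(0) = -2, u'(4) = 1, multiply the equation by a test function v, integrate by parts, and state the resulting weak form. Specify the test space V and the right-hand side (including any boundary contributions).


V = H^1(0, 4) (v unrestricted at boundary; u is determined up to an additive constant); weak form: ∫_0^4 u'v' dx = ∫_0^4 (4*cos(π*x) - 3/4) v dx + v(4) + 2·v(0) for all v ∈ V.

Multiply both sides by a test function v and integrate from 0 to 4:
  ∫_0^4 −u''(x) v(x) dx = ∫_0^4 f(x) v(x) dx.
Integrate the LHS by parts once:
  ∫_0^4 −u'' v dx = −[u'(x) v(x)]_0^4 + ∫_0^4 u'(x) v'(x) dx.
Thus ∫_0^4 u'(x) v'(x) dx = ∫_0^4 f(x) v(x) dx + [u'(x) v(x)]_0^4.
Choose V so that boundary terms are either known or forced to vanish.
u has inhomogeneous Neumann u'(0) = -2, u'(4) = 1. [u' v]_0^4 = (1)·v(4) − (-2)·v(0) = v(4) + 2·v(0). Take V = H^1(0, 4); boundary term becomes part of RHS.
Weak formulation: find u (satisfying any essential BC) such that ∫_0^4 u'(x) v'(x) dx = ∫_0^4 f v dx + v(4) + 2·v(0) for all v ∈ V (Neumann data are natural BCs: they enter the RHS as boundary terms).
Substituting f(x) = 4*cos(π*x) - 3/4, the right-hand side is ∫_0^4 (4*cos(π*x) - 3/4) v dx + v(4) + 2·v(0).
Compatibility check (pure Neumann): taking v ≡ 1 ∈ V gives 0 = ∫_0^4 f dx + (1) − (-2), i.e. ∫_0^4 f dx must equal u'(0) − u'(4) = -3. Indeed ∫_0^4 (4*cos(π*x) - 3/4) dx = -3, so the data are compatible. The solution is then unique only up to an additive constant (fix it e.g. by requiring ∫_0^4 u dx = 0).


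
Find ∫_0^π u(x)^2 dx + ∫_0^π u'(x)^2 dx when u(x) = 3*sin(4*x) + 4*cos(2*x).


||u||_{H^1(0,π)}^2 = 233*π/2

u'(x) = -8*sin(2*x) + 12*cos(4*x).
Expand u² and (u')² and integrate term by term on (0, π), using: for integers n ≥ 1, ∫_0^π sin²(nx) dx = ∫_0^π cos²(nx) dx = π/2; for n ≠ n', ∫_0^π sin(nx)sin(n'x) dx = ∫_0^π cos(nx)cos(n'x) dx = 0; and by product-to-sum, ∫_0^π sin(nx)cos(n'x) dx = ½∫_0^π [sin((n+n')x) + sin((n−n')x)] dx, which is 0 when n+n' is even and 2n/(n²−n'²) when n+n' is odd (it need not vanish on (0, π)).
  u² squared terms: (3)²·∫sin(4x)² dx = 9·π/2 = 9*π/2;  (4)²·∫cos(2x)² dx = 16·π/2 = 8*π.
  u² cross terms: 2·(3)·(4)·∫sin(4x)·cos(2x) dx = 24·(0) = 0.
  So ∫_0^π u² dx = 9*π/2 + 8*π + 0 = 25*π/2.
  (u')² squared terms: (-8)²·∫sin(2x)² dx = 64·π/2 = 32*π;  (12)²·∫cos(4x)² dx = 144·π/2 = 72*π.
  (u')² cross terms: 2·(-8)·(12)·∫sin(2x)·cos(4x) dx = -192·(0) = 0.
  So ∫_0^π (u')² dx = 32*π + 72*π + 0 = 104*π.
||u||_{H^1}^2 = (25*π/2) + (104*π) = 233*π/2.


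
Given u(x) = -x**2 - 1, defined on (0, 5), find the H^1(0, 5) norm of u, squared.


||u||_{H^1}^2 = 880

The H^1 norm (squared) on an interval (0, L) is
  ||u||_{H^1}^2 = ∫_0^L u(x)^2 dx + ∫_0^L u'(x)^2 dx.
Compute u'(x) = -2*x.
Then u(x)^2 = x**4 + 2*x**2 + 1 and u'(x)^2 = 4*x**2.
Integrate each monomial from 0 to 5 using ∫_0^5 c·x^n dx = c·5^(n+1)/(n+1):
  ∫_0^5 u(x)^2 dx = ∫_0^5 (x^4 + 2*x^2 + 1) dx. Term by term:
    ∫_0^5 x^4 dx = 625;  ∫_0^5 2*x^2 dx = 250/3;  ∫_0^5 1 dx = 5.
  Sum: 625 + 250/3 + 5 = 2140/3.
  ∫_0^5 u'(x)^2 dx = ∫_0^5 (4*x^2) dx. Term by term:
    ∫_0^5 4*x^2 dx = 500/3.
Adding: ||u||_{H^1}^2 = 2140/3 + 500/3 = 880.


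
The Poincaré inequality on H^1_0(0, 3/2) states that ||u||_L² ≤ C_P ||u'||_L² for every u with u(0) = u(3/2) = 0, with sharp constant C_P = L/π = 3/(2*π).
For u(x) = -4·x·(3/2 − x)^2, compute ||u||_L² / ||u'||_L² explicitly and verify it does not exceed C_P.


||u||_L² / ||u'||_L² = 3*sqrt(14)/28 < C_P = 3/(2*π).

u(x) = -4·x·(3/2 − x)^2, so u'(x) = -12*x^2 + 24*x - 9.
u(x) = -4·x·(3/2 − x)^2 vanishes at x = 0 and x = 3/2, so u ∈ H^1_0(0, 3/2). Differentiate via the product rule and integrate the resulting polynomials term by term.
  ∫_0^3/2 u² dx = ∫_0^3/2 (16*x^6 - 96*x^5 + 216*x^4 - 216*x^3 + 81*x^2) dx. Term by term:
    ∫_0^3/2 16*x^6 dx = 2187/56;  ∫_0^3/2 -96*x^5 dx = -729/4;  ∫_0^3/2 216*x^4 dx = 6561/20;
    ∫_0^3/2 -216*x^3 dx = -2187/8;  ∫_0^3/2 81*x^2 dx = 729/8.
  Sum: 2187/56 − 729/4 + 6561/20 − 2187/8 + 729/8 = 729/280.
  ∫_0^3/2 (u')² dx = ∫_0^3/2 (144*x^4 - 576*x^3 + 792*x^2 - 432*x + 81) dx. Term by term:
    ∫_0^3/2 144*x^4 dx = 2187/10;  ∫_0^3/2 -576*x^3 dx = -729;  ∫_0^3/2 792*x^2 dx = 891;
    ∫_0^3/2 -432*x dx = -486;  ∫_0^3/2 81 dx = 243/2.
  Sum: 2187/10 − 729 + 891 − 486 + 243/2 = 81/5.
∫_0^3/2 u² dx = 729/280, so ||u||_L² = 27*sqrt(70)/140.
∫_0^3/2 (u')² dx = 81/5, so ||u'||_L² = 9*sqrt(5)/5.
Ratio ||u||_L² / ||u'||_L² = 3*sqrt(14)/28.
Sharp Poincaré constant on H^1_0(0, 3/2) is C_P = L/π = 3/(2*π), achieved by sin(2*π/3·x).
A polynomial bump cannot attain the sharp Poincaré constant (only the first sine eigenfunction does), so the ratio is strictly less than C_P, consistent with ||u||_L² ≤ C_P ||u'||_L².


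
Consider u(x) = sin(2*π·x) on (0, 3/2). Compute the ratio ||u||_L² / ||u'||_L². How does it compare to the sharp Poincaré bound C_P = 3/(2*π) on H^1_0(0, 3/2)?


||u||_L² / ||u'||_L² = 1/(2*π) < C_P = 3/(2*π).

u(x) = sin(2*π·x), so u'(x) = 2*π*cos(2*π*x).
Writing u(x) = A·sin(kπx/L) with A = 1 and k = 3, use ∫_0^L sin²(kπx/L) dx = L/2 and ∫_0^L cos²(kπx/L) dx = L/2.
u² = 1·sin²(2*π·x) and (u')² = 4*π^2·cos²(2*π·x), and each of sin², cos² integrates to L/2 = 3/4 over (0, 3/2).
∫_0^3/2 u² dx = 3/4, so ||u||_L² = sqrt(3)/2.
∫_0^3/2 (u')² dx = 3*π^2, so ||u'||_L² = sqrt(3)*π.
Ratio ||u||_L² / ||u'||_L² = 1/(2*π).
Sharp Poincaré constant on H^1_0(0, 3/2) is C_P = L/π = 3/(2*π), achieved by sin(2*π/3·x).
This is the k = 3 harmonic; the ratio L/(kπ) is strictly less than C_P = L/π, consistent with the sharp inequality ||u||_L² ≤ C_P ||u'||_L².


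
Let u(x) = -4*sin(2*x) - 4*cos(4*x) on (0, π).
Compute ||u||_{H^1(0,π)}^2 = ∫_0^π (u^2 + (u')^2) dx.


||u||_{H^1(0,π)}^2 = 176*π

u'(x) = 16*sin(4*x) - 8*cos(2*x).
Expand u² and (u')² and integrate term by term on (0, π), using: for integers n ≥ 1, ∫_0^π sin²(nx) dx = ∫_0^π cos²(nx) dx = π/2; for n ≠ n', ∫_0^π sin(nx)sin(n'x) dx = ∫_0^π cos(nx)cos(n'x) dx = 0; and by product-to-sum, ∫_0^π sin(nx)cos(n'x) dx = ½∫_0^π [sin((n+n')x) + sin((n−n')x)] dx, which is 0 when n+n' is even and 2n/(n²−n'²) when n+n' is odd (it need not vanish on (0, π)).
  u² squared terms: (-4)²·∫cos(4x)² dx = 16·π/2 = 8*π;  (-4)²·∫sin(2x)² dx = 16·π/2 = 8*π.
  u² cross terms: 2·(-4)·(-4)·∫cos(4x)·sin(2x) dx = 32·(0) = 0.
  So ∫_0^π u² dx = 8*π + 8*π + 0 = 16*π.
  (u')² squared terms: (-8)²·∫cos(2x)² dx = 64·π/2 = 32*π;  (16)²·∫sin(4x)² dx = 256·π/2 = 128*π.
  (u')² cross terms: 2·(-8)·(16)·∫cos(2x)·sin(4x) dx = -256·(0) = 0.
  So ∫_0^π (u')² dx = 32*π + 128*π + 0 = 160*π.
||u||_{H^1}^2 = (16*π) + (160*π) = 176*π.


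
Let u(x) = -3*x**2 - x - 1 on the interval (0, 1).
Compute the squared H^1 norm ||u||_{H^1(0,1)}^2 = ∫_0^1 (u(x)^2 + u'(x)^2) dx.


||u||_{H^1}^2 = 799/30

The H^1 norm (squared) on an interval (0, L) is
  ||u||_{H^1}^2 = ∫_0^L u(x)^2 dx + ∫_0^L u'(x)^2 dx.
Compute u'(x) = -6*x - 1.
Then u(x)^2 = 9*x**4 + 6*x**3 + 7*x**2 + 2*x + 1 and u'(x)^2 = 36*x**2 + 12*x + 1.
Integrate each monomial from 0 to 1 using ∫_0^1 c·x^n dx = c·1^(n+1)/(n+1):
  ∫_0^1 u(x)^2 dx = ∫_0^1 (9*x^4 + 6*x^3 + 7*x^2 + 2*x + 1) dx. Term by term:
    ∫_0^1 9*x^4 dx = 9/5;  ∫_0^1 6*x^3 dx = 3/2;  ∫_0^1 7*x^2 dx = 7/3;
    ∫_0^1 2*x dx = 1;  ∫_0^1 1 dx = 1.
  Sum: 9/5 + 3/2 + 7/3 + 1 + 1 = 229/30.
  ∫_0^1 u'(x)^2 dx = ∫_0^1 (36*x^2 + 12*x + 1) dx. Term by term:
    ∫_0^1 36*x^2 dx = 12;  ∫_0^1 12*x dx = 6;  ∫_0^1 1 dx = 1.
  Sum: 12 + 6 + 1 = 19.
Adding: ||u||_{H^1}^2 = 229/30 + 19 = 799/30.


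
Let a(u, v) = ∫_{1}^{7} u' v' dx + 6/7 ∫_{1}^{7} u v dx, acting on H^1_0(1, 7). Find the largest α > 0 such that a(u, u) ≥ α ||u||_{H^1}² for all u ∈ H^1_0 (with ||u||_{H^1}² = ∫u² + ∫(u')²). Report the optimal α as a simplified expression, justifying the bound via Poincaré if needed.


α = (π^2 + 216/7)/(π^2 + 36)

Coercivity of a(·,·) on H^1_0(1, 7) means a(u, u) ≥ α ||u||_{H^1}² for every u ∈ H^1_0.
The interval has length L = 6, and Poincaré/coercivity depend only on L. Here a(u, u) = ∫(u')² + (6/7)·∫u².
Here 0 < c = 6/7 < 1. The condition a(u,u) ≥ α||u||_{H^1}² reads (1−α)∫(u')² ≥ (α−c)∫u². Any admissible α is ≤ 1 (rapidly oscillating u have ∫u²/∫(u')² → 0), and α = 1 would force 0 ≥ (1−c)∫u², impossible since c < 1; so 1−α > 0. By the sharp Poincaré inequality on H^1_0 of an interval of length L, ∫(u')² ≥ (π/L)²∫u² with equality for the first sine mode sin(π(x−x₀)/L) (x₀ the left endpoint), so the inequality holds for all u iff (1−α)(π/L)² ≥ α − c, i.e. α ≤ ((π/L)² + c)/((π/L)² + 1) = (1 + c(L/π)²)/(1 + (L/π)²). With (π/L)² = π^2/36 and c = 6/7, the largest admissible constant is α = ((π/L)² + c)/((π/L)² + 1).
Simplifying, α = (π^2 + 216/7)/(π^2 + 36).


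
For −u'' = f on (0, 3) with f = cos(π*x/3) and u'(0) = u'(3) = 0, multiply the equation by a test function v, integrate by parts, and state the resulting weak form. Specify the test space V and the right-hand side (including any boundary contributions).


V = H^1(0, 3) (no boundary constraint on v; u is determined up to an additive constant); weak form: ∫_0^3 u'v' dx = ∫_0^3 (cos(π*x/3)) v dx for all v ∈ V.

Multiply both sides by a test function v and integrate from 0 to 3:
  ∫_0^3 −u''(x) v(x) dx = ∫_0^3 f(x) v(x) dx.
Integrate the LHS by parts once:
  ∫_0^3 −u'' v dx = −[u'(x) v(x)]_0^3 + ∫_0^3 u'(x) v'(x) dx.
Thus ∫_0^3 u'(x) v'(x) dx = ∫_0^3 f(x) v(x) dx + [u'(x) v(x)]_0^3.
Choose V so that boundary terms are either known or forced to vanish.
u has homogeneous Neumann: u'(0) = u'(3) = 0. So [u' v]_0^3 = 0·v(3) − 0·v(0) = 0 for any v; take V = H^1(0, 3).
Weak formulation: find u (satisfying any essential BC) such that ∫_0^3 u'(x) v'(x) dx = ∫_0^3 f v dx for all v ∈ V (homogeneous Neumann, so boundary terms vanish).
Substituting f(x) = cos(π*x/3), the right-hand side is ∫_0^3 (cos(π*x/3)) v dx.
Compatibility check (pure Neumann): taking v ≡ 1 ∈ V gives 0 = ∫_0^3 f dx + (0) − (0), i.e. ∫_0^3 f dx must equal u'(0) − u'(3) = 0. Indeed ∫_0^3 (cos(π*x/3)) dx = 0, so the data are compatible. The solution is then unique only up to an additive constant (fix it e.g. by requiring ∫_0^3 u dx = 0).


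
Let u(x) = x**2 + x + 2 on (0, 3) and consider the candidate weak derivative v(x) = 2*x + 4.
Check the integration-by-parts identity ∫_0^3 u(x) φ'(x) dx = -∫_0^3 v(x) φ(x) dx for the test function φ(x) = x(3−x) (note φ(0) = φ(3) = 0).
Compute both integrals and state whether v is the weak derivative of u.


LHS = -18, RHS = -63/2. No, v is not the weak derivative of u.

u(x) = x**2 + x + 2, classical derivative u'(x) = 2*x + 1.
φ(x) = x(3−x), so φ'(x) = 3 - 2*x.
Note φ(0) = φ(3) = 0, so the boundary term u·φ vanishes.
LHS = ∫_0^3 u(x) φ'(x) dx = ∫_0^3 (-2*x^3 + x^2 - x + 6) dx. Term by term:
  ∫_0^3 -2*x^3 dx = -81/2;  ∫_0^3 x^2 dx = 9;  ∫_0^3 -x dx = -9/2;
  ∫_0^3 6 dx = 18.
Sum: -81/2 + 9 − 9/2 + 18 = -18.
So LHS = -18.
∫_0^3 v(x) φ(x) dx = ∫_0^3 (-2*x^3 + 2*x^2 + 12*x) dx. Term by term:
  ∫_0^3 -2*x^3 dx = -81/2;  ∫_0^3 2*x^2 dx = 18;  ∫_0^3 12*x dx = 54.
Sum: -81/2 + 18 + 54 = 63/2.
So RHS = -∫_0^3 v(x) φ(x) dx = -63/2.
LHS − RHS = 27/2 ≠ 0, so the identity fails.
(For a valid weak derivative the identity must hold for EVERY test function, in particular this one. The failure shows v is NOT the weak derivative of u.)
Correct weak derivative would be u'(x) = 2*x + 1.


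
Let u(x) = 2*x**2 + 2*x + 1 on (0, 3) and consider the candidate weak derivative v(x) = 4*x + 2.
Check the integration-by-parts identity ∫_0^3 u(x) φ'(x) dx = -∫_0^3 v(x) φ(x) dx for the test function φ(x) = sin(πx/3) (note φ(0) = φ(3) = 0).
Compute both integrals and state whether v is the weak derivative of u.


LHS = -48/π, RHS = -48/π. Yes, v = u' weakly.

u(x) = 2*x**2 + 2*x + 1, classical derivative u'(x) = 4*x + 2.
φ(x) = sin(πx/3), so φ'(x) = π*cos(π*x/3)/3.
Note φ(0) = φ(3) = 0, so the boundary term u·φ vanishes.
LHS = ∫_0^3 u(x) φ'(x) dx = ∫_0^3 (2*π*x^2*cos(π*x/3)/3 + 2*π*x*cos(π*x/3)/3 + π*cos(π*x/3)/3) dx. Term by term:
  ∫_0^3 π*cos(π*x/3)/3 dx = 0;  ∫_0^3 2*π*x*cos(π*x/3)/3 dx = -12/π;  ∫_0^3 2*π*x^2*cos(π*x/3)/3 dx = -36/π.
Sum: 0 − 12/π − 36/π = -48/π.
So LHS = -48/π.
∫_0^3 v(x) φ(x) dx = ∫_0^3 (4*x*sin(π*x/3) + 2*sin(π*x/3)) dx. Term by term:
  ∫_0^3 2*sin(π*x/3) dx = 12/π;  ∫_0^3 4*x*sin(π*x/3) dx = 36/π.
Sum: 12/π + 36/π = 48/π.
So RHS = -∫_0^3 v(x) φ(x) dx = -48/π.
LHS = RHS, so the identity holds for this test φ.
Moreover u is smooth here and v(x) = u'(x) = 4*x + 2 pointwise, so the identity holds for every test function. Hence v is the weak derivative of u.


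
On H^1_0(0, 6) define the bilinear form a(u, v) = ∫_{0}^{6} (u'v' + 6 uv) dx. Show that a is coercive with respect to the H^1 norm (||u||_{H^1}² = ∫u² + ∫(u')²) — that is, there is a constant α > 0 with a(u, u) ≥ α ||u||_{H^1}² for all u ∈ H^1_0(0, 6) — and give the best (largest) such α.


α = 1

Coercivity of a(·,·) on H^1_0(0, 6) means a(u, u) ≥ α ||u||_{H^1}² for every u ∈ H^1_0.
The interval has length L = 6, and Poincaré/coercivity depend only on L. Here a(u, u) = ∫(u')² + (6)·∫u².
Here c = 6 ≥ 1, so a(u,u) = ∫(u')² + c∫u² ≥ ∫(u')² + ∫u² = ||u||_{H^1}², i.e. α = 1 works. No larger α is possible: a(u,u) ≥ α||u||_{H^1}² means (1−α)∫(u')² ≥ (α−c)∫u², and for the modes u_n = sin(nπ(x−x₀)/L) (x₀ the left endpoint) one has ∫u_n²/∫(u_n')² = (L/(nπ))² → 0, so a(u_n,u_n)/||u_n||_{H^1}² → 1. Hence the optimal constant is α = 1.
Therefore α = 1.


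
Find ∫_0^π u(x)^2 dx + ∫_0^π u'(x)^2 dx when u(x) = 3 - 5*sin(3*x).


||u||_{H^1(0,π)}^2 = -20 + 134*π

u'(x) = -15*cos(3*x).
Expand u² and (u')² and integrate term by term on (0, π), using: for integers n ≥ 1, ∫_0^π sin²(nx) dx = ∫_0^π cos²(nx) dx = π/2; for n ≠ n', ∫_0^π sin(nx)sin(n'x) dx = ∫_0^π cos(nx)cos(n'x) dx = 0; and by product-to-sum, ∫_0^π sin(nx)cos(n'x) dx = ½∫_0^π [sin((n+n')x) + sin((n−n')x)] dx, which is 0 when n+n' is even and 2n/(n²−n'²) when n+n' is odd (it need not vanish on (0, π)). For the constant mode: ∫_0^π 1 dx = π, ∫_0^π cos(nx) dx = 0, ∫_0^π sin(nx) dx = (1−(−1)^n)/n.
  u² squared terms: (3)²·∫1 dx = 9·π = 9*π;  (-5)²·∫sin(3x)² dx = 25·π/2 = 25*π/2.
  u² cross terms: 2·(3)·(-5)·∫1·sin(3x) dx = -30·(2/3) = -20.
  So ∫_0^π u² dx = 9*π + 25*π/2 − 20 = -20 + 43*π/2.
  (u')² squared terms: (-15)²·∫cos(3x)² dx = 225·π/2 = 225*π/2.
  So ∫_0^π (u')² dx = 225*π/2.
||u||_{H^1}^2 = (-20 + 43*π/2) + (225*π/2) = -20 + 134*π.


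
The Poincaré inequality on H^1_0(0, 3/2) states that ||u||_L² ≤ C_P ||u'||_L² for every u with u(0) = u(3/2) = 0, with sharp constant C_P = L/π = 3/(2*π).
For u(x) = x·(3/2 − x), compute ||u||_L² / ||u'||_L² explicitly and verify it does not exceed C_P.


||u||_L² / ||u'||_L² = 3*sqrt(10)/20 < C_P = 3/(2*π).

u(x) = x·(3/2 − x), so u'(x) = 3/2 - 2*x.
u(x) = x·(3/2 − x) vanishes at x = 0 and x = 3/2, so u ∈ H^1_0(0, 3/2). Differentiate via the product rule and integrate the resulting polynomials term by term.
  ∫_0^3/2 u² dx = ∫_0^3/2 (x^4 - 3*x^3 + 9*x^2/4) dx. Term by term:
    ∫_0^3/2 x^4 dx = 243/160;  ∫_0^3/2 -3*x^3 dx = -243/64;  ∫_0^3/2 9*x^2/4 dx = 81/32.
  Sum: 243/160 − 243/64 + 81/32 = 81/320.
  ∫_0^3/2 (u')² dx = ∫_0^3/2 (4*x^2 - 6*x + 9/4) dx. Term by term:
    ∫_0^3/2 4*x^2 dx = 9/2;  ∫_0^3/2 -6*x dx = -27/4;  ∫_0^3/2 9/4 dx = 27/8.
  Sum: 9/2 − 27/4 + 27/8 = 9/8.
∫_0^3/2 u² dx = 81/320, so ||u||_L² = 9*sqrt(5)/40.
∫_0^3/2 (u')² dx = 9/8, so ||u'||_L² = 3*sqrt(2)/4.
Ratio ||u||_L² / ||u'||_L² = 3*sqrt(10)/20.
Sharp Poincaré constant on H^1_0(0, 3/2) is C_P = L/π = 3/(2*π), achieved by sin(2*π/3·x).
A polynomial bump cannot attain the sharp Poincaré constant (only the first sine eigenfunction does), so the ratio is strictly less than C_P, consistent with ||u||_L² ≤ C_P ||u'||_L².


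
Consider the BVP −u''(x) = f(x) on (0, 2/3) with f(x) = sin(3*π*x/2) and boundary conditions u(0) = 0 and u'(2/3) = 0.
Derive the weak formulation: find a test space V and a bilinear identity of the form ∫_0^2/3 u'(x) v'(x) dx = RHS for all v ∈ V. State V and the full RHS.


V = {v ∈ H^1(0, 2/3) : v(0) = 0} (test functions vanish at x = 0 where u is specified); weak form: ∫_0^2/3 u'v' dx = ∫_0^2/3 (sin(3*π*x/2)) v dx for all v ∈ V.

Multiply both sides by a test function v and integrate from 0 to 2/3:
  ∫_0^2/3 −u''(x) v(x) dx = ∫_0^2/3 f(x) v(x) dx.
Integrate the LHS by parts once:
  ∫_0^2/3 −u'' v dx = −[u'(x) v(x)]_0^2/3 + ∫_0^2/3 u'(x) v'(x) dx.
Thus ∫_0^2/3 u'(x) v'(x) dx = ∫_0^2/3 f(x) v(x) dx + [u'(x) v(x)]_0^2/3.
Choose V so that boundary terms are either known or forced to vanish.
Mixed BC: u(0) = 0 (Dirichlet) and u'(2/3) = 0 (Neumann). Define V = {v ∈ H^1(0, 2/3) : v(0) = 0}. Then [u' v]_0^2/3 = u'(2/3)·v(2/3) − u'(0)·0 = 0.
Weak formulation: find u (satisfying any essential BC) such that ∫_0^2/3 u'(x) v'(x) dx = ∫_0^2/3 f v dx for all v ∈ V (Dirichlet at 0 absorbed into V; the Neumann datum at x = 2/3 is zero, so no boundary term remains).
Substituting f(x) = sin(3*π*x/2), the right-hand side is ∫_0^2/3 (sin(3*π*x/2)) v dx.


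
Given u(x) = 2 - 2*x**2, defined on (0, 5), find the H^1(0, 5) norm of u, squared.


||u||_{H^1}^2 = 8560/3

The H^1 norm (squared) on an interval (0, L) is
  ||u||_{H^1}^2 = ∫_0^L u(x)^2 dx + ∫_0^L u'(x)^2 dx.
Compute u'(x) = -4*x.
Then u(x)^2 = 4*x**4 - 8*x**2 + 4 and u'(x)^2 = 16*x**2.
Integrate each monomial from 0 to 5 using ∫_0^5 c·x^n dx = c·5^(n+1)/(n+1):
  ∫_0^5 u(x)^2 dx = ∫_0^5 (4*x^4 - 8*x^2 + 4) dx. Term by term:
    ∫_0^5 4*x^4 dx = 2500;  ∫_0^5 -8*x^2 dx = -1000/3;  ∫_0^5 4 dx = 20.
  Sum: 2500 − 1000/3 + 20 = 6560/3.
  ∫_0^5 u'(x)^2 dx = ∫_0^5 (16*x^2) dx. Term by term:
    ∫_0^5 16*x^2 dx = 2000/3.
Adding: ||u||_{H^1}^2 = 6560/3 + 2000/3 = 8560/3.


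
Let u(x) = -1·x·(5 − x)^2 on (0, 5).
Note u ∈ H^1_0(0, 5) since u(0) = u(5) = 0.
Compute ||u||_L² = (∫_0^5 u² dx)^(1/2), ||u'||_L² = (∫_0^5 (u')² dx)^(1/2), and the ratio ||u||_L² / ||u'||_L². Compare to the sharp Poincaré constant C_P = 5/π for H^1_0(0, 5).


||u||_L² / ||u'||_L² = 5*sqrt(14)/14 < C_P = 5/π.

u(x) = -1·x·(5 − x)^2, so u'(x) = (5 - 3*x)*(x - 5).
u(x) = -1·x·(5 − x)^2 vanishes at x = 0 and x = 5, so u ∈ H^1_0(0, 5). Differentiate via the product rule and integrate the resulting polynomials term by term.
  ∫_0^5 u² dx = ∫_0^5 (x^6 - 20*x^5 + 150*x^4 - 500*x^3 + 625*x^2) dx. Term by term:
    ∫_0^5 x^6 dx = 78125/7;  ∫_0^5 -20*x^5 dx = -156250/3;  ∫_0^5 150*x^4 dx = 93750;
    ∫_0^5 -500*x^3 dx = -78125;  ∫_0^5 625*x^2 dx = 78125/3.
  Sum: 78125/7 − 156250/3 + 93750 − 78125 + 78125/3 = 15625/21.
  ∫_0^5 (u')² dx = ∫_0^5 (9*x^4 - 120*x^3 + 550*x^2 - 1000*x + 625) dx. Term by term:
    ∫_0^5 9*x^4 dx = 5625;  ∫_0^5 -120*x^3 dx = -18750;  ∫_0^5 550*x^2 dx = 68750/3;
    ∫_0^5 -1000*x dx = -12500;  ∫_0^5 625 dx = 3125.
  Sum: 5625 − 18750 + 68750/3 − 12500 + 3125 = 1250/3.
∫_0^5 u² dx = 15625/21, so ||u||_L² = 125*sqrt(21)/21.
∫_0^5 (u')² dx = 1250/3, so ||u'||_L² = 25*sqrt(6)/3.
Ratio ||u||_L² / ||u'||_L² = 5*sqrt(14)/14.
Sharp Poincaré constant on H^1_0(0, 5) is C_P = L/π = 5/π, achieved by sin(π/5·x).
A polynomial bump cannot attain the sharp Poincaré constant (only the first sine eigenfunction does), so the ratio is strictly less than C_P, consistent with ||u||_L² ≤ C_P ||u'||_L².


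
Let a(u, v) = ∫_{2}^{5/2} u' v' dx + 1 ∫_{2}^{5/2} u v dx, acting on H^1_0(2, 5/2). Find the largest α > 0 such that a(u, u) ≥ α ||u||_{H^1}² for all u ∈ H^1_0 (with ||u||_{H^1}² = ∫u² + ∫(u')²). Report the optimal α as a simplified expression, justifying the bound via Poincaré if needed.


α = 1

Coercivity of a(·,·) on H^1_0(2, 5/2) means a(u, u) ≥ α ||u||_{H^1}² for every u ∈ H^1_0.
The interval has length L = 1/2, and Poincaré/coercivity depend only on L. Here a(u, u) = ∫(u')² + (1)·∫u².
Here c = 1 ≥ 1, so a(u,u) = ∫(u')² + c∫u² ≥ ∫(u')² + ∫u² = ||u||_{H^1}², i.e. α = 1 works. No larger α is possible: a(u,u) ≥ α||u||_{H^1}² means (1−α)∫(u')² ≥ (α−c)∫u², and for the modes u_n = sin(nπ(x−x₀)/L) (x₀ the left endpoint) one has ∫u_n²/∫(u_n')² = (L/(nπ))² → 0, so a(u_n,u_n)/||u_n||_{H^1}² → 1. Hence the optimal constant is α = 1.
Therefore α = 1.


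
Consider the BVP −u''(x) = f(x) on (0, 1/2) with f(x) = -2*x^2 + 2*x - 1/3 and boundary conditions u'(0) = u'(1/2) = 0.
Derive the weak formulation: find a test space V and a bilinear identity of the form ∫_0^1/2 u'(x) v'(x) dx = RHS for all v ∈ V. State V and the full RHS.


V = H^1(0, 1/2) (no boundary constraint on v; u is determined up to an additive constant); weak form: ∫_0^1/2 u'v' dx = ∫_0^1/2 (-2*x^2 + 2*x - 1/3) v dx for all v ∈ V.

Multiply both sides by a test function v and integrate from 0 to 1/2:
  ∫_0^1/2 −u''(x) v(x) dx = ∫_0^1/2 f(x) v(x) dx.
Integrate the LHS by parts once:
  ∫_0^1/2 −u'' v dx = −[u'(x) v(x)]_0^1/2 + ∫_0^1/2 u'(x) v'(x) dx.
Thus ∫_0^1/2 u'(x) v'(x) dx = ∫_0^1/2 f(x) v(x) dx + [u'(x) v(x)]_0^1/2.
Choose V so that boundary terms are either known or forced to vanish.
u has homogeneous Neumann: u'(0) = u'(1/2) = 0. So [u' v]_0^1/2 = 0·v(1/2) − 0·v(0) = 0 for any v; take V = H^1(0, 1/2).
Weak formulation: find u (satisfying any essential BC) such that ∫_0^1/2 u'(x) v'(x) dx = ∫_0^1/2 f v dx for all v ∈ V (homogeneous Neumann, so boundary terms vanish).
Substituting f(x) = -2*x^2 + 2*x - 1/3, the right-hand side is ∫_0^1/2 (-2*x^2 + 2*x - 1/3) v dx.
Compatibility check (pure Neumann): taking v ≡ 1 ∈ V gives 0 = ∫_0^1/2 f dx + (0) − (0), i.e. ∫_0^1/2 f dx must equal u'(0) − u'(1/2) = 0. Indeed ∫_0^1/2 (-2*x^2 + 2*x - 1/3) dx = 0, so the data are compatible. The solution is then unique only up to an additive constant (fix it e.g. by requiring ∫_0^1/2 u dx = 0).


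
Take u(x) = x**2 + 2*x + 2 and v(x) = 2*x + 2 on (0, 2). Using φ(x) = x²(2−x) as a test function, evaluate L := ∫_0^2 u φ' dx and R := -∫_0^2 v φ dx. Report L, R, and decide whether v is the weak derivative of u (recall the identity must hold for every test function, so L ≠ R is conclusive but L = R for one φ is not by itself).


LHS = -88/15, RHS = -88/15. Yes, v = u' weakly.

u(x) = x**2 + 2*x + 2, classical derivative u'(x) = 2*x + 2.
φ(x) = x²(2−x), so φ'(x) = x*(4 - 3*x).
Note φ(0) = φ(2) = 0, so the boundary term u·φ vanishes.
LHS = ∫_0^2 u(x) φ'(x) dx = ∫_0^2 (-3*x^4 - 2*x^3 + 2*x^2 + 8*x) dx. Term by term:
  ∫_0^2 -3*x^4 dx = -96/5;  ∫_0^2 -2*x^3 dx = -8;  ∫_0^2 2*x^2 dx = 16/3;
  ∫_0^2 8*x dx = 16.
Sum: -96/5 − 8 + 16/3 + 16 = -88/15.
So LHS = -88/15.
∫_0^2 v(x) φ(x) dx = ∫_0^2 (-2*x^4 + 2*x^3 + 4*x^2) dx. Term by term:
  ∫_0^2 -2*x^4 dx = -64/5;  ∫_0^2 2*x^3 dx = 8;  ∫_0^2 4*x^2 dx = 32/3.
Sum: -64/5 + 8 + 32/3 = 88/15.
So RHS = -∫_0^2 v(x) φ(x) dx = -88/15.
LHS = RHS, so the identity holds for this test φ.
Moreover u is smooth here and v(x) = u'(x) = 2*x + 2 pointwise, so the identity holds for every test function. Hence v is the weak derivative of u.


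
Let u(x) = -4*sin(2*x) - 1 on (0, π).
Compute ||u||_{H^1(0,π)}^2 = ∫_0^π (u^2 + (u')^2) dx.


||u||_{H^1(0,π)}^2 = 41*π

u'(x) = -8*cos(2*x).
Expand u² and (u')² and integrate term by term on (0, π), using: for integers n ≥ 1, ∫_0^π sin²(nx) dx = ∫_0^π cos²(nx) dx = π/2; for n ≠ n', ∫_0^π sin(nx)sin(n'x) dx = ∫_0^π cos(nx)cos(n'x) dx = 0; and by product-to-sum, ∫_0^π sin(nx)cos(n'x) dx = ½∫_0^π [sin((n+n')x) + sin((n−n')x)] dx, which is 0 when n+n' is even and 2n/(n²−n'²) when n+n' is odd (it need not vanish on (0, π)). For the constant mode: ∫_0^π 1 dx = π, ∫_0^π cos(nx) dx = 0, ∫_0^π sin(nx) dx = (1−(−1)^n)/n.
  u² squared terms: (-1)²·∫1 dx = 1·π = π;  (-4)²·∫sin(2x)² dx = 16·π/2 = 8*π.
  u² cross terms: 2·(-1)·(-4)·∫1·sin(2x) dx = 8·(0) = 0.
  So ∫_0^π u² dx = π + 8*π + 0 = 9*π.
  (u')² squared terms: (-8)²·∫cos(2x)² dx = 64·π/2 = 32*π.
  So ∫_0^π (u')² dx = 32*π.
||u||_{H^1}^2 = (9*π) + (32*π) = 41*π.


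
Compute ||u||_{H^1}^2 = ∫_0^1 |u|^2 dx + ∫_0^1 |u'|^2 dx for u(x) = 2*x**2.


||u||_{H^1}^2 = 92/15

The H^1 norm (squared) on an interval (0, L) is
  ||u||_{H^1}^2 = ∫_0^L u(x)^2 dx + ∫_0^L u'(x)^2 dx.
Compute u'(x) = 4*x.
Then u(x)^2 = 4*x**4 and u'(x)^2 = 16*x**2.
Integrate each monomial from 0 to 1 using ∫_0^1 c·x^n dx = c·1^(n+1)/(n+1):
  ∫_0^1 u(x)^2 dx = ∫_0^1 (4*x^4) dx. Term by term:
    ∫_0^1 4*x^4 dx = 4/5.
  ∫_0^1 u'(x)^2 dx = ∫_0^1 (16*x^2) dx. Term by term:
    ∫_0^1 16*x^2 dx = 16/3.
Adding: ||u||_{H^1}^2 = 4/5 + 16/3 = 92/15.


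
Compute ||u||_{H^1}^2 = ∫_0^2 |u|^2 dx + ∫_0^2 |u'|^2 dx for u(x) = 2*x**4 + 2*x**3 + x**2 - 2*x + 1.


||u||_{H^1}^2 = 196190/63

The H^1 norm (squared) on an interval (0, L) is
  ||u||_{H^1}^2 = ∫_0^L u(x)^2 dx + ∫_0^L u'(x)^2 dx.
Compute u'(x) = 8*x**3 + 6*x**2 + 2*x - 2.
Then u(x)^2 = 4*x**8 + 8*x**7 + 8*x**6 - 4*x**5 - 3*x**4 + 6*x**2 - 4*x + 1 and u'(x)^2 = 64*x**6 + 96*x**5 + 68*x**4 - 8*x**3 - 20*x**2 - 8*x + 4.
Integrate each monomial from 0 to 2 using ∫_0^2 c·x^n dx = c·2^(n+1)/(n+1):
  ∫_0^2 u(x)^2 dx = ∫_0^2 (4*x^8 + 8*x^7 + 8*x^6 - 4*x^5 - 3*x^4 + 6*x^2 - 4*x + 1) dx. Term by term:
    ∫_0^2 4*x^8 dx = 2048/9;  ∫_0^2 8*x^7 dx = 256;  ∫_0^2 8*x^6 dx = 1024/7;
    ∫_0^2 -4*x^5 dx = -128/3;  ∫_0^2 -3*x^4 dx = -96/5;  ∫_0^2 6*x^2 dx = 16;
    ∫_0^2 -4*x dx = -8;  ∫_0^2 1 dx = 2.
  Sum: 2048/9 + 256 + 1024/7 − 128/3 − 96/5 + 16 − 8 + 2 = 182062/315.
  ∫_0^2 u'(x)^2 dx = ∫_0^2 (64*x^6 + 96*x^5 + 68*x^4 - 8*x^3 - 20*x^2 - 8*x + 4) dx. Term by term:
    ∫_0^2 64*x^6 dx = 8192/7;  ∫_0^2 96*x^5 dx = 1024;  ∫_0^2 68*x^4 dx = 2176/5;
    ∫_0^2 -8*x^3 dx = -32;  ∫_0^2 -20*x^2 dx = -160/3;  ∫_0^2 -8*x dx = -16;
    ∫_0^2 4 dx = 8.
  Sum: 8192/7 + 1024 + 2176/5 − 32 − 160/3 − 16 + 8 = 266296/105.
Adding: ||u||_{H^1}^2 = 182062/315 + 266296/105 = 196190/63.


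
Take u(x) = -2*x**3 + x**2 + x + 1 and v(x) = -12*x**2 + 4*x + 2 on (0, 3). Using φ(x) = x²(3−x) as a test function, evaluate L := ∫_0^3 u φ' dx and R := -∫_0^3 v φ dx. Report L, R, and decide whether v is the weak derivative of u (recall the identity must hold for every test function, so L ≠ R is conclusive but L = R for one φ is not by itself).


LHS = 459/4, RHS = 459/2. No, v is not the weak derivative of u.

u(x) = -2*x**3 + x**2 + x + 1, classical derivative u'(x) = -6*x**2 + 2*x + 1.
φ(x) = x²(3−x), so φ'(x) = 3*x*(2 - x).
Note φ(0) = φ(3) = 0, so the boundary term u·φ vanishes.
LHS = ∫_0^3 u(x) φ'(x) dx = ∫_0^3 (6*x^5 - 15*x^4 + 3*x^3 + 3*x^2 + 6*x) dx. Term by term:
  ∫_0^3 6*x^5 dx = 729;  ∫_0^3 -15*x^4 dx = -729;  ∫_0^3 3*x^3 dx = 243/4;
  ∫_0^3 3*x^2 dx = 27;  ∫_0^3 6*x dx = 27.
Sum: 729 − 729 + 243/4 + 27 + 27 = 459/4.
So LHS = 459/4.
∫_0^3 v(x) φ(x) dx = ∫_0^3 (12*x^5 - 40*x^4 + 10*x^3 + 6*x^2) dx. Term by term:
  ∫_0^3 12*x^5 dx = 1458;  ∫_0^3 -40*x^4 dx = -1944;  ∫_0^3 10*x^3 dx = 405/2;
  ∫_0^3 6*x^2 dx = 54.
Sum: 1458 − 1944 + 405/2 + 54 = -459/2.
So RHS = -∫_0^3 v(x) φ(x) dx = 459/2.
LHS − RHS = -459/4 ≠ 0, so the identity fails.
(For a valid weak derivative the identity must hold for EVERY test function, in particular this one. The failure shows v is NOT the weak derivative of u.)
Correct weak derivative would be u'(x) = -6*x**2 + 2*x + 1.


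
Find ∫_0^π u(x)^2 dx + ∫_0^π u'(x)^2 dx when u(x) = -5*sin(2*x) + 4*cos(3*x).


||u||_{H^1(0,π)}^2 = 320 + 285*π/2

u'(x) = -12*sin(3*x) - 10*cos(2*x).
Expand u² and (u')² and integrate term by term on (0, π), using: for integers n ≥ 1, ∫_0^π sin²(nx) dx = ∫_0^π cos²(nx) dx = π/2; for n ≠ n', ∫_0^π sin(nx)sin(n'x) dx = ∫_0^π cos(nx)cos(n'x) dx = 0; and by product-to-sum, ∫_0^π sin(nx)cos(n'x) dx = ½∫_0^π [sin((n+n')x) + sin((n−n')x)] dx, which is 0 when n+n' is even and 2n/(n²−n'²) when n+n' is odd (it need not vanish on (0, π)).
  u² squared terms: (-5)²·∫sin(2x)² dx = 25·π/2 = 25*π/2;  (4)²·∫cos(3x)² dx = 16·π/2 = 8*π.
  u² cross terms: 2·(-5)·(4)·∫sin(2x)·cos(3x) dx = -40·(-4/5) = 32.
  So ∫_0^π u² dx = 25*π/2 + 8*π + 32 = 32 + 41*π/2.
  (u')² squared terms: (-12)²·∫sin(3x)² dx = 144·π/2 = 72*π;  (-10)²·∫cos(2x)² dx = 100·π/2 = 50*π.
  (u')² cross terms: 2·(-12)·(-10)·∫sin(3x)·cos(2x) dx = 240·(6/5) = 288.
  So ∫_0^π (u')² dx = 72*π + 50*π + 288 = 288 + 122*π.
||u||_{H^1}^2 = (32 + 41*π/2) + (288 + 122*π) = 320 + 285*π/2.


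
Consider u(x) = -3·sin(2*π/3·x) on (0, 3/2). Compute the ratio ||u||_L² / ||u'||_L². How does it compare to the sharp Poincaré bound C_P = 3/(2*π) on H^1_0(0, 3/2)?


||u||_L² / ||u'||_L² = 3/(2*π) = C_P.

u(x) = -3·sin(2*π/3·x), so u'(x) = -2*π*cos(2*π*x/3).
Writing u(x) = A·sin(kπx/L) with A = -3 and k = 1, use ∫_0^L sin²(kπx/L) dx = L/2 and ∫_0^L cos²(kπx/L) dx = L/2.
u² = 9·sin²(2*π/3·x) and (u')² = 4*π^2·cos²(2*π/3·x), and each of sin², cos² integrates to L/2 = 3/4 over (0, 3/2).
∫_0^3/2 u² dx = 27/4, so ||u||_L² = 3*sqrt(3)/2.
∫_0^3/2 (u')² dx = 3*π^2, so ||u'||_L² = sqrt(3)*π.
Ratio ||u||_L² / ||u'||_L² = 3/(2*π).
Sharp Poincaré constant on H^1_0(0, 3/2) is C_P = L/π = 3/(2*π), achieved by sin(2*π/3·x).
This is the k = 1 eigenfunction (up to amplitude), so the ratio equals the sharp Poincaré constant exactly.


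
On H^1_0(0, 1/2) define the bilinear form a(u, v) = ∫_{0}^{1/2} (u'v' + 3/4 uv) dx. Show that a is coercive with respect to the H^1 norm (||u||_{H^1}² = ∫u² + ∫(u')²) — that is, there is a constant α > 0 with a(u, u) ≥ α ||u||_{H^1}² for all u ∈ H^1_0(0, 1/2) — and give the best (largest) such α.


α = (3 + 16*π^2)/(4*(1 + 4*π^2))

Coercivity of a(·,·) on H^1_0(0, 1/2) means a(u, u) ≥ α ||u||_{H^1}² for every u ∈ H^1_0.
The interval has length L = 1/2, and Poincaré/coercivity depend only on L. Here a(u, u) = ∫(u')² + (3/4)·∫u².
Here 0 < c = 3/4 < 1. The condition a(u,u) ≥ α||u||_{H^1}² reads (1−α)∫(u')² ≥ (α−c)∫u². Any admissible α is ≤ 1 (rapidly oscillating u have ∫u²/∫(u')² → 0), and α = 1 would force 0 ≥ (1−c)∫u², impossible since c < 1; so 1−α > 0. By the sharp Poincaré inequality on H^1_0 of an interval of length L, ∫(u')² ≥ (π/L)²∫u² with equality for the first sine mode sin(π(x−x₀)/L) (x₀ the left endpoint), so the inequality holds for all u iff (1−α)(π/L)² ≥ α − c, i.e. α ≤ ((π/L)² + c)/((π/L)² + 1) = (1 + c(L/π)²)/(1 + (L/π)²). With (π/L)² = 4*π^2 and c = 3/4, the largest admissible constant is α = ((π/L)² + c)/((π/L)² + 1).
Simplifying, α = (3 + 16*π^2)/(4*(1 + 4*π^2)).
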